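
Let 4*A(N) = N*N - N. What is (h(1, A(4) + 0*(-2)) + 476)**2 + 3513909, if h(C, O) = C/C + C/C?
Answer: 3742393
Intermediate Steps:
A(N) = -N/4 + N**2/4 (A(N) = (N*N - N)/4 = (N**2 - N)/4 = -N/4 + N**2/4)
h(C, O) = 2 (h(C, O) = 1 + 1 = 2)
(h(1, A(4) + 0*(-2)) + 476)**2 + 3513909 = (2 + 476)**2 + 3513909 = 478**2 + 3513909 = 228484 + 3513909 = 3742393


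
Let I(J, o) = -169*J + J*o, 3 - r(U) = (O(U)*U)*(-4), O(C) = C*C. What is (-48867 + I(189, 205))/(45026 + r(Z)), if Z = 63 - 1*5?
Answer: -14021/275159 ≈ -0.050956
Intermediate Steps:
O(C) = C**2
Z = 58 (Z = 63 - 5 = 58)
r(U) = 3 + 4*U**3 (r(U) = 3 - U**2*U*(-4) = 3 - U**3*(-4) = 3 - (-4)*U**3 = 3 + 4*U**3)
(-48867 + I(189, 205))/(45026 + r(Z)) = (-48867 + 189*(-169 + 205))/(45026 + (3 + 4*58**3)) = (-48867 + 189*36)/(45026 + (3 + 4*195112)) = (-48867 + 6804)/(45026 + (3 + 780448)) = -42063/(45026 + 780451) = -42063/825477 = -42063*1/825477 = -14021/275159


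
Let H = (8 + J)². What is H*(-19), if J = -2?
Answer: -684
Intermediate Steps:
H = 36 (H = (8 - 2)² = 6² = 36)
H*(-19) = 36*(-19) = -684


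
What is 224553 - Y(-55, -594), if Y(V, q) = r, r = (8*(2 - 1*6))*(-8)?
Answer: 224297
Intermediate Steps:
r = 256 (r = (8*(2 - 6))*(-8) = (8*(-4))*(-8) = -32*(-8) = 256)
Y(V, q) = 256
224553 - Y(-55, -594) = 224553 - 1*256 = 224553 - 256 = 224297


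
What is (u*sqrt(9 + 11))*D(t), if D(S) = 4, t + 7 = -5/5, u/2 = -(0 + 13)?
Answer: -208*sqrt(5) ≈ -465.10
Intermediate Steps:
u = -26 (u = 2*(-(0 + 13)) = 2*(-1*13) = 2*(-13) = -26)
t = -8 (t = -7 - 5/5 = -7 - 5*1/5 = -7 - 1 = -8)
(u*sqrt(9 + 11))*D(t) = -26*sqrt(9 + 11)*4 = -52*sqrt(5)*4 = -208*sqrt(5)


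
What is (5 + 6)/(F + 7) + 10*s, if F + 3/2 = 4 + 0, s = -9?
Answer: -1688/19 ≈ -88.842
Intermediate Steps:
F = 5/2 (F = -3/2 + (4 + 0) = -3/2 + 4 = 5/2 ≈ 2.5000)
(5 + 6)/(F + 7) + 10*s = (5 + 6)/(5/2 + 7) + 10*(-9) = 11/(19/2) - 90 = 11*(2/19) - 90 = 22/19 - 90 = -1688/19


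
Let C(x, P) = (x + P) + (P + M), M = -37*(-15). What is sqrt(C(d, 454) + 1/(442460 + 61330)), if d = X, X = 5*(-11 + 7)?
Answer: sqrt(366239697900090)/503790 ≈ 37.987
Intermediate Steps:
M = 555
X = -20 (X = 5*(-4) = -20)
d = -20
C(x, P) = 555 + x + 2*P (C(x, P) = (x + P) + (P + 555) = (P + x) + (555 + P) = 555 + x + 2*P)
sqrt(C(d, 454) + 1/(442460 + 61330)) = sqrt((555 - 20 + 2*454) + 1/(442460 + 61330)) = sqrt((555 - 20 + 908) + 1/503790) = sqrt(1443 + 1/503790) = sqrt(726968971/503790) = sqrt(366239697900090)/503790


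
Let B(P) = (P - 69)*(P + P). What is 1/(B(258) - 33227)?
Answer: 1/64297 ≈ 1.5553e-5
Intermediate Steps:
B(P) = 2*P*(-69 + P) (B(P) = (-69 + P)*(2*P) = 2*P*(-69 + P))
1/(B(258) - 33227) = 1/(2*258*(-69 + 258) - 33227) = 1/(2*258*189 - 33227) = 1/(97524 - 33227) = 1/64297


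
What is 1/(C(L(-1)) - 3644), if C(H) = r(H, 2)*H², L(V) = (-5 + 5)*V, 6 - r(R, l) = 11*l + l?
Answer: -1/3644 ≈ -0.00027442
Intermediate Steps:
r(R, l) = 6 - 12*l (r(R, l) = 6 - (11*l + l) = 6 - 12*l)
L(V) = 0 (L(V) = 0*V = 0)
C(H) = -18*H² (C(H) = (6 - 12*2)*H² = (6 - 24)*H² = -18*H²)
1/(C(L(-1)) - 3644) = 1/(-18*0² - 3644) = 1/(-18*0 - 3644) = 1/(0 - 3644) = 1/(-3644) = -1/3644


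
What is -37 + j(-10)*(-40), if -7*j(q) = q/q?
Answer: -219/7 ≈ -31.286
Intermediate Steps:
j(q) = -⅐ (j(q) = -q/(7*q) = -⅐*1 = -⅐)
-37 + j(-10)*(-40) = -37 - ⅐*(-40) = -37 + 40/7 = -219/7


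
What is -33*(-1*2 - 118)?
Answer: 3960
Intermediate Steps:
-33*(-1*2 - 118) = -33*(-2 - 118) = -33*(-120) = 3960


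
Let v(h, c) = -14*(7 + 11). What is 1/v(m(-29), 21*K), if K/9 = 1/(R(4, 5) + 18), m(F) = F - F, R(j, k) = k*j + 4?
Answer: -1/252 ≈ -0.0039683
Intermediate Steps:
R(j, k) = 4 + j*k (R(j, k) = j*k + 4 = 4 + j*k)
m(F) = 0
K = 3/14 (K = 9/((4 + 4*5) + 18) = 9/((4 + 20) + 18) = 9/(24 + 18) = 9/42 = 9*(1/42) = 3/14 ≈ 0.21429)
v(h, c) = -252 (v(h, c) = -14*18 = -252)
1/v(m(-29), 21*K) = 1/(-252) = -1/252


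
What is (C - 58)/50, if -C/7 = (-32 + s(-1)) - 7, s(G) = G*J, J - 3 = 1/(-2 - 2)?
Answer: 937/200 ≈ 4.6850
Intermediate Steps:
J = 11/4 (J = 3 + 1/(-2 - 2) = 3 + 1/(-4) = 3 - ¼ = 11/4 ≈ 2.7500)
s(G) = 11*G/4 (s(G) = G*(11/4) = 11*G/4)
C = 1169/4 (C = -7*((-32 + (11/4)*(-1)) - 7) = -7*((-32 - 11/4) - 7) = -7*(-139/4 - 7) = -7*(-167/4) = 1169/4 ≈ 292.25)
(C - 58)/50 = (1169/4 - 58)/50 = (1/50)*(937/4) = 937/200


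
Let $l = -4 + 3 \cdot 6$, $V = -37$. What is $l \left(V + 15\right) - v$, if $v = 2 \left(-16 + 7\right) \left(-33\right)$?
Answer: $-902$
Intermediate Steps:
$l = 14$ ($l = -4 + 18 = 14$)
$v = 594$ ($v = 2 \left(-9\right) \left(-33\right) = \left(-18\right) \left(-33\right) = 594$)
$l \left(V + 15\right) - v = 14 \left(-37 + 15\right) - 594 = 14 \left(-22\right) - 594 = -308 - 594 = -902$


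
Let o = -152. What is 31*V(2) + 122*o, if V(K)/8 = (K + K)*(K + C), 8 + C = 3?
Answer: -21520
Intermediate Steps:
C = -5 (C = -8 + 3 = -5)
V(K) = 16*K*(-5 + K) (V(K) = 8*((K + K)*(K - 5)) = 8*((2*K)*(-5 + K)) = 8*(2*K*(-5 + K)) = 16*K*(-5 + K))
31*V(2) + 122*o = 31*(16*2*(-5 + 2)) + 122*(-152) = 31*(16*2*(-3)) - 18544 = 31*(-96) - 18544 = -2976 - 18544 = -21520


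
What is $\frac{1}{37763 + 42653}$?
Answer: $\frac{1}{80416} \approx 1.2435 \cdot 10^{-5}$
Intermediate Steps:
$\frac{1}{37763 + 42653} = \frac{1}{80416}$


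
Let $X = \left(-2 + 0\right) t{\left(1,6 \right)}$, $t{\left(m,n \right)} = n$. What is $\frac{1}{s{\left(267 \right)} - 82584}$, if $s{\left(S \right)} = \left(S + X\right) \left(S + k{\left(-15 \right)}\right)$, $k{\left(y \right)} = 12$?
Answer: $- \frac{1}{11439} \approx -8.742 \cdot 10^{-5}$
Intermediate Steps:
$X = -12$ ($X = \left(-2 + 0\right) 6 = \left(-2\right) 6 = -12$)
$s{\left(S \right)} = \left(-12 + S\right) \left(12 + S\right)$ ($s{\left(S \right)} = \left(S - 12\right) \left(S + 12\right) = \left(-12 + S\right) \left(12 + S\right)$)
$\frac{1}{s{\left(267 \right)} - 82584} = \frac{1}{\left(-144 + 267^{2}\right) - 82584} = \frac{1}{\left(-144 + 71289\right) - 82584} = \frac{1}{71145 - 82584} = \frac{1}{-11439} = - \frac{1}{11439}$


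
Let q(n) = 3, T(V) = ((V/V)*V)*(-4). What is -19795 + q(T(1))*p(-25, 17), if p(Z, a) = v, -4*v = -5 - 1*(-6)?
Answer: -79183/4 ≈ -19796.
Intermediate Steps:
T(V) = -4*V (T(V) = (1*V)*(-4) = V*(-4) = -4*V)
v = -¼ (v = -(-5 - 1*(-6))/4 = -(-5 + 6)/4 = -¼*1 = -¼ ≈ -0.25000)
p(Z, a) = -¼
-19795 + q(T(1))*p(-25, 17) = -19795 + 3*(-¼) = -19795 - ¾ = -79183/4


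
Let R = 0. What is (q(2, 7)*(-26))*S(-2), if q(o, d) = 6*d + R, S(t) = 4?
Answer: -4368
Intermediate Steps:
q(o, d) = 6*d (q(o, d) = 6*d + 0 = 6*d)
(q(2, 7)*(-26))*S(-2) = ((6*7)*(-26))*4 = (42*(-26))*4 = -1092*4 = -4368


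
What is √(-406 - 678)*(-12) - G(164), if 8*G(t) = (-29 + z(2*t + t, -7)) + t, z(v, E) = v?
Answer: -627/8 - 24*I*√271 ≈ -78.375 - 395.09*I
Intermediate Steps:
G(t) = -29/8 + t/2 (G(t) = ((-29 + (2*t + t)) + t)/8 = ((-29 + 3*t) + t)/8 = (-29 + 4*t)/8 = -29/8 + t/2)
√(-406 - 678)*(-12) - G(164) = √(-406 - 678)*(-12) - (-29/8 + (½)*164) = √(-1084)*(-12) - (-29/8 + 82) = (2*I*√271)*(-12) - 1*627/8 = -24*I*√271 - 627/8 = -627/8 - 24*I*√271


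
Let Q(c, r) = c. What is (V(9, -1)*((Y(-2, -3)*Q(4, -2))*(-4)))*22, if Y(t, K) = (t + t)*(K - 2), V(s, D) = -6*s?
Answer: 380160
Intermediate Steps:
Y(t, K) = 2*t*(-2 + K) (Y(t, K) = (2*t)*(-2 + K) = 2*t*(-2 + K))
(V(9, -1)*((Y(-2, -3)*Q(4, -2))*(-4)))*22 = ((-6*9)*(((2*(-2)*(-2 - 3))*4)*(-4)))*22 = -54*(2*(-2)*(-5))*4*(-4)*22 = -54*20*4*(-4)*22 = -4320*(-4)*22 = -54*(-320)*22 = 17280*22 = 380160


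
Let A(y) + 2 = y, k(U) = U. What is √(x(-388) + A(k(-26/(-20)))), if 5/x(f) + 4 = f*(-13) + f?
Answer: I*√94534455/11630 ≈ 0.83602*I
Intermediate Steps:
A(y) = -2 + y
x(f) = 5/(-4 - 12*f) (x(f) = 5/(-4 + (f*(-13) + f)) = 5/(-4 + (-13*f + f)) = 5/(-4 - 12*f))
√(x(-388) + A(k(-26/(-20)))) = √(-5/(4 + 12*(-388)) + (-2 - 26/(-20))) = √(-5/(4 - 4656) + (-2 - 26*(-1/20))) = √(-5/(-4652) + (-2 + 13/10)) = √(-5*(-1/4652) - 7/10) = √(5/4652 - 7/10) = √(-16257/23260) = I*√94534455/11630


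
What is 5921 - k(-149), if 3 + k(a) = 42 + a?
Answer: 6031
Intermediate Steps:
k(a) = 39 + a (k(a) = -3 + (42 + a) = 39 + a)
5921 - k(-149) = 5921 - (39 - 149) = 5921 - 1*(-110) = 5921 + 110 = 6031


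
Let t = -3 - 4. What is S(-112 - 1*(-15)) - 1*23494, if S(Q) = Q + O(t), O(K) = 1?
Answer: -23590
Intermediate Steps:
t = -7
S(Q) = 1 + Q (S(Q) = Q + 1 = 1 + Q)
S(-112 - 1*(-15)) - 1*23494 = (1 + (-112 - 1*(-15))) - 1*23494 = (1 + (-112 + 15)) - 23494 = (1 - 97) - 23494 = -96 - 23494 = -23590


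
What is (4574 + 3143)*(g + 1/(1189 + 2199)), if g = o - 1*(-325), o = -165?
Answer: 4183239077/3388 ≈ 1.2347e+6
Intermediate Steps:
g = 160 (g = -165 - 1*(-325) = -165 + 325 = 160)
(4574 + 3143)*(g + 1/(1189 + 2199)) = (4574 + 3143)*(160 + 1/(1189 + 2199)) = 7717*(160 + 1/3388) = 7717*(542081/3388) = 4183239077/3388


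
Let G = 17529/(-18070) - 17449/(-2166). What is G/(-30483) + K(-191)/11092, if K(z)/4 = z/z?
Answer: 106010343323/827111747525895 ≈ 0.00012817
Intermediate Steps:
K(z) = 4 (K(z) = 4*(z/z) = 4*1 = 4)
G = 69333904/9784905 (G = 17529*(-1/18070) - 17449*(-1/2166) = -17529/18070 + 17449/2166 = 69333904/9784905 ≈ 7.0858)
G/(-30483) + K(-191)/11092 = (69333904/9784905)/(-30483) + 4/11092 = (69333904/9784905)*(-1/30483) + 4*(1/11092) = -69333904/298273259115 + 1/2773 = 106010343323/827111747525895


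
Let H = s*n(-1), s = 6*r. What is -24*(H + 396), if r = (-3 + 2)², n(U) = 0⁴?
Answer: -9504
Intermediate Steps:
n(U) = 0
r = 1 (r = (-1)² = 1)
s = 6 (s = 6*1 = 6)
H = 0 (H = 6*0 = 0)
-24*(H + 396) = -24*(0 + 396) = -24*396 = -9504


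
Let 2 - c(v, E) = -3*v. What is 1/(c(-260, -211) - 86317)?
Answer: -1/87095 ≈ -1.1482e-5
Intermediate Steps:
c(v, E) = 2 + 3*v (c(v, E) = 2 - (-3)*v = 2 + 3*v)
1/(c(-260, -211) - 86317) = 1/((2 + 3*(-260)) - 86317) = 1/((2 - 780) - 86317) = 1/(-778 - 86317) = 1/(-87095) = -1/87095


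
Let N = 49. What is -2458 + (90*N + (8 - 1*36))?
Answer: 1924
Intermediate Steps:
-2458 + (90*N + (8 - 1*36)) = -2458 + (90*49 + (8 - 1*36)) = -2458 + (4410 + (8 - 36)) = -2458 + (4410 - 28) = -2458 + 4382 = 1924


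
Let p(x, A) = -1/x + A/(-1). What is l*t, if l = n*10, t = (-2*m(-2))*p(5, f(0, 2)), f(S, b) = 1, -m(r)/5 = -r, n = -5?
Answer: 1200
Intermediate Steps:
m(r) = 5*r (m(r) = -(-5)*r = 5*r)
p(x, A) = -A - 1/x (p(x, A) = -1/x + A*(-1) = -1/x - A = -A - 1/x)
t = -24 (t = (-10*(-2))*(-1*1 - 1/5) = (-2*(-10))*(-1 - 1*⅕) = 20*(-1 - ⅕) = 20*(-6/5) = -24)
l = -50 (l = -5*10 = -50)
l*t = -50*(-24) = 1200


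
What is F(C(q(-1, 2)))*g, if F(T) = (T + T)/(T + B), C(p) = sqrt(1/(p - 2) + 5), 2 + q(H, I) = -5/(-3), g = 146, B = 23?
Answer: -9344/3671 + 26864*sqrt(14)/3671 ≈ 24.836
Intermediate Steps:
q(H, I) = -1/3 (q(H, I) = -2 - 5/(-3) = -2 - 5*(-1/3) = -2 + 5/3 = -1/3)
C(p) = sqrt(5 + 1/(-2 + p)) (C(p) = sqrt(1/(-2 + p) + 5) = sqrt(5 + 1/(-2 + p)))
F(T) = 2*T/(23 + T) (F(T) = (T + T)/(T + 23) = (2*T)/(23 + T) = 2*T/(23 + T))
F(C(q(-1, 2)))*g = (2*sqrt((-9 + 5*(-1/3))/(-2 - 1/3))/(23 + sqrt((-9 + 5*(-1/3))/(-2 - 1/3))))*146 = (2*sqrt((-9 - 5/3)/(-7/3))/(23 + sqrt((-9 - 5/3)/(-7/3))))*146 = (2*sqrt(-3/7*(-32/3))/(23 + sqrt(-3/7*(-32/3))))*146 = (2*sqrt(32/7)/(23 + sqrt(32/7)))*146 = (2*(4*sqrt(14)/7)/(23 + 4*sqrt(14)/7))*146 = (8*sqrt(14)/(7*(23 + 4*sqrt(14)/7)))*146 = 1168*sqrt(14)/(7*(23 + 4*sqrt(14)/7))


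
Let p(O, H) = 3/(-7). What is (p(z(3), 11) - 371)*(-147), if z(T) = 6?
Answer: 54600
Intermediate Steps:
p(O, H) = -3/7 (p(O, H) = 3*(-⅐) = -3/7)
(p(z(3), 11) - 371)*(-147) = (-3/7 - 371)*(-147) = -2600/7*(-147) = 54600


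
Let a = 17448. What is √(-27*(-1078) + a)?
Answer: √46554 ≈ 215.76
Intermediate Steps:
√(-27*(-1078) + a) = √(-27*(-1078) + 17448) = √(29106 + 17448) = √46554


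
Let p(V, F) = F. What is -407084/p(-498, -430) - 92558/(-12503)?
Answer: 2564785596/2688145 ≈ 954.11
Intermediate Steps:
-407084/p(-498, -430) - 92558/(-12503) = -407084/(-430) - 92558/(-12503) = -407084*(-1/430) - 92558*(-1/12503) = 203542/215 + 92558/12503 = 2564785596/2688145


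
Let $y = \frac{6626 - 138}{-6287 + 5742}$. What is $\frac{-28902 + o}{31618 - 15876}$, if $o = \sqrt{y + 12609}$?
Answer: $- \frac{14451}{7871} + \frac{\sqrt{3741652265}}{8579390} \approx -1.8288$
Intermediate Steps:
$y = - \frac{6488}{545}$ ($y = \frac{6488}{-545} = 6488 \left(- \frac{1}{545}\right) = - \frac{6488}{545} \approx -11.905$)
$o = \frac{\sqrt{3741652265}}{545}$ ($o = \sqrt{- \frac{6488}{545} + 12609} = \sqrt{\frac{6865417}{545}} = \frac{\sqrt{3741652265}}{545} \approx 112.24$)
$\frac{-28902 + o}{31618 - 15876} = \frac{-28902 + \frac{\sqrt{3741652265}}{545}}{31618 - 15876} = \frac{-28902 + \frac{\sqrt{3741652265}}{545}}{15742} = \left(-28902 + \frac{\sqrt{3741652265}}{545}\right) \frac{1}{15742} = - \frac{14451}{7871} + \frac{\sqrt{3741652265}}{8579390}$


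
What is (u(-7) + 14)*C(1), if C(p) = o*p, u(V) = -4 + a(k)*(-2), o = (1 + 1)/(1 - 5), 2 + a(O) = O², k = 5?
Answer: 18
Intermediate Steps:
a(O) = -2 + O²
o = -½ (o = 2/(-4) = 2*(-¼) = -½ ≈ -0.50000)
u(V) = -50 (u(V) = -4 + (-2 + 5²)*(-2) = -4 + (-2 + 25)*(-2) = -4 + 23*(-2) = -4 - 46 = -50)
C(p) = -p/2
(u(-7) + 14)*C(1) = (-50 + 14)*(-½*1) = -36*(-½) = 18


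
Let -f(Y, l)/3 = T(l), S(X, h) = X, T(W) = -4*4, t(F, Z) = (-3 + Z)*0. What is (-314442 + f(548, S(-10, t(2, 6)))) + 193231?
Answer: -121163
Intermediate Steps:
t(F, Z) = 0
T(W) = -16
f(Y, l) = 48 (f(Y, l) = -3*(-16) = 48)
(-314442 + f(548, S(-10, t(2, 6)))) + 193231 = (-314442 + 48) + 193231 = -314394 + 193231 = -121163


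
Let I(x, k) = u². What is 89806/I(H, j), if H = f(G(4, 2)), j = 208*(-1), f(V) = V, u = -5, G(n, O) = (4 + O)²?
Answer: 89806/25 ≈ 3592.2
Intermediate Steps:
j = -208
H = 36 (H = (4 + 2)² = 6² = 36)
I(x, k) = 25 (I(x, k) = (-5)² = 25)
89806/I(H, j) = 89806/25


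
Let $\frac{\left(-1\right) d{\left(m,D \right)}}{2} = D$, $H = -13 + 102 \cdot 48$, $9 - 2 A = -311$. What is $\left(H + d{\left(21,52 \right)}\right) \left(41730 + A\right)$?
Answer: $200192310$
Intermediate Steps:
$A = 160$ ($A = \frac{9}{2} - - \frac{311}{2} = \frac{9}{2} + \frac{311}{2} = 160$)
$H = 4883$ ($H = -13 + 4896 = 4883$)
$d{\left(m,D \right)} = - 2 D$
$\left(H + d{\left(21,52 \right)}\right) \left(41730 + A\right) = \left(4883 - 104\right) \left(41730 + 160\right) = \left(4883 - 104\right) 41890 = 4779 \cdot 41890 = 200192310$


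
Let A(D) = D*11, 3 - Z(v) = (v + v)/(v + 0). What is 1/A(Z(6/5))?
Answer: 1/11 ≈ 0.090909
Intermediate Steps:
Z(v) = 1 (Z(v) = 3 - (v + v)/(v + 0) = 3 - 2*v/v = 3 - 1*2 = 3 - 2 = 1)
A(D) = 11*D
1/A(Z(6/5)) = 1/(11*1) = 1/11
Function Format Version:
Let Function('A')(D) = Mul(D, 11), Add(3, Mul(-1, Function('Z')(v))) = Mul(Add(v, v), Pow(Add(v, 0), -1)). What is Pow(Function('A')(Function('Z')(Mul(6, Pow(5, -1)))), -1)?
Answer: Rational(1, 11) ≈ 0.090909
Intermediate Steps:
Function('Z')(v) = 1 (Function('Z')(v) = Add(3, Mul(-1, Mul(Add(v, v), Pow(Add(v, 0), -1)))) = Add(3, Mul(-1, Mul(Mul(2, v), Pow(v, -1)))) = Add(3, Mul(-1, 2)) = Add(3, -2) = 1)
Function('A')(D) = Mul(11, D)
Pow(Function('A')(Function('Z')(Mul(6, Pow(5, -1)))), -1) = Pow(Mul(11, 1), -1) = Pow(11, -1) = Rational(1, 11)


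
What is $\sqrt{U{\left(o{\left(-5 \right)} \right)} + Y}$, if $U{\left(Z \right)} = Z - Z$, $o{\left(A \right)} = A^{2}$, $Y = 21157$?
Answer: $\sqrt{21157} \approx 145.45$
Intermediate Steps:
$U{\left(Z \right)} = 0$
$\sqrt{U{\left(o{\left(-5 \right)} \right)} + Y} = \sqrt{0 + 21157} = \sqrt{21157}$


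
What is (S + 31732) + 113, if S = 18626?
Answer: 50471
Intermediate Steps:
(S + 31732) + 113 = (18626 + 31732) + 113 = 50358 + 113 = 50471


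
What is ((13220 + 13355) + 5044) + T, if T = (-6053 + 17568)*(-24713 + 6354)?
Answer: -211372266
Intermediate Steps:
T = -211403885 (T = 11515*(-18359) = -211403885)
((13220 + 13355) + 5044) + T = ((13220 + 13355) + 5044) - 211403885 = (26575 + 5044) - 211403885 = 31619 - 211403885 = -211372266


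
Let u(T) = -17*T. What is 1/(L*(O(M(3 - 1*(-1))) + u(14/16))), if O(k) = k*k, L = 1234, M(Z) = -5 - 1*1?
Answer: 4/104273 ≈ 3.8361e-5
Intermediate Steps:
M(Z) = -6 (M(Z) = -5 - 1 = -6)
O(k) = k**2
1/(L*(O(M(3 - 1*(-1))) + u(14/16))) = 1/(1234*((-6)**2 - 238/16)) = 1/(1234*(36 - 238/16)) = 1/(1234*(36 - 17*7/8)) = 1/(1234*(36 - 119/8)) = 1/(1234*(169/8)) = 1/(104273/4) = 4/104273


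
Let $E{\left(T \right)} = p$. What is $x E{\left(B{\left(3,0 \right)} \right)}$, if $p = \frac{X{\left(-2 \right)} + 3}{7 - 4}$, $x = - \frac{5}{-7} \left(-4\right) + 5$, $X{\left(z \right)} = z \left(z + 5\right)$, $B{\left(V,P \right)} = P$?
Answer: $- \frac{15}{7} \approx -2.1429$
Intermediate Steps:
$X{\left(z \right)} = z \left(5 + z\right)$
$x = \frac{15}{7}$ ($x = \left(-5\right) \left(- \frac{1}{7}\right) \left(-4\right) + 5 = \frac{5}{7} \left(-4\right) + 5 = - \frac{20}{7} + 5 = \frac{15}{7} \approx 2.1429$)
$p = -1$ ($p = \frac{- 2 \left(5 - 2\right) + 3}{7 - 4} = \frac{\left(-2\right) 3 + 3}{3} = \left(-6 + 3\right) \frac{1}{3} = \left(-3\right) \frac{1}{3} = -1$)
$E{\left(T \right)} = -1$
$x E{\left(B{\left(3,0 \right)} \right)} = \frac{15}{7} \left(-1\right) = - \frac{15}{7}$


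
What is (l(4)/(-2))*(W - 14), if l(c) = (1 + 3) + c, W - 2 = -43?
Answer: 220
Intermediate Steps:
W = -41 (W = 2 - 43 = -41)
l(c) = 4 + c
(l(4)/(-2))*(W - 14) = ((4 + 4)/(-2))*(-41 - 14) = (8*(-½))*(-55) = -4*(-55) = 220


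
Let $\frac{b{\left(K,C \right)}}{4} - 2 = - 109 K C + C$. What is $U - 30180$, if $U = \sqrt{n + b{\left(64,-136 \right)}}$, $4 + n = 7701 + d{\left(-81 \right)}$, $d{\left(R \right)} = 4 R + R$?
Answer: $-30180 + 10 \sqrt{38017} \approx -28230.0$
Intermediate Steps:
$d{\left(R \right)} = 5 R$
$b{\left(K,C \right)} = 8 + 4 C - 436 C K$ ($b{\left(K,C \right)} = 8 + 4 \left(- 109 K C + C\right) = 8 + 4 \left(- 109 C K + C\right) = 8 + 4 \left(C - 109 C K\right) = 8 - \left(- 4 C + 436 C K\right) = 8 + 4 C - 436 C K$)
$n = 7292$ ($n = -4 + \left(7701 + 5 \left(-81\right)\right) = -4 + \left(7701 - 405\right) = -4 + 7296 = 7292$)
$U = 10 \sqrt{38017}$ ($U = \sqrt{7292 + \left(8 + 4 \left(-136\right) - \left(-59296\right) 64\right)} = \sqrt{7292 + \left(8 - 544 + 3794944\right)} = \sqrt{7292 + 3794408} = \sqrt{3801700} = 10 \sqrt{38017} \approx 1949.8$)
$U - 30180 = 10 \sqrt{38017} - 30180 = -30180 + 10 \sqrt{38017}$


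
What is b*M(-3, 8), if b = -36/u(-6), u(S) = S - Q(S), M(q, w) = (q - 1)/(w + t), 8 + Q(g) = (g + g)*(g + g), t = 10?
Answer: -4/71 ≈ -0.056338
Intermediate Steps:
Q(g) = -8 + 4*g² (Q(g) = -8 + (g + g)*(g + g) = -8 + (2*g)*(2*g) = -8 + 4*g²)
M(q, w) = (-1 + q)/(10 + w) (M(q, w) = (q - 1)/(w + 10) = (-1 + q)/(10 + w))
u(S) = 8 + S - 4*S² (u(S) = S - (-8 + 4*S²) = S + (8 - 4*S²) = 8 + S - 4*S²)
b = 18/71 (b = -36/(8 - 6 - 4*(-6)²) = -36/(8 - 6 - 4*36) = -36/(8 - 6 - 144) = -36/(-142) = -36*(-1/142) = 18/71 ≈ 0.25352)
b*M(-3, 8) = 18*((-1 - 3)/(10 + 8))/71 = 18*(-4/18)/71 = 18*((1/18)*(-4))/71 = (18/71)*(-2/9) = -4/71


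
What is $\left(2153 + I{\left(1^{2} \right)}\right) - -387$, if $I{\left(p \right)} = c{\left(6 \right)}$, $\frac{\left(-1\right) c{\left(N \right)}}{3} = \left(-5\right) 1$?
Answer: $2555$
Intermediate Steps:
$c{\left(N \right)} = 15$ ($c{\left(N \right)} = - 3 \left(\left(-5\right) 1\right) = \left(-3\right) \left(-5\right) = 15$)
$I{\left(p \right)} = 15$
$\left(2153 + I{\left(1^{2} \right)}\right) - -387 = \left(2153 + 15\right) - -387 = 2168 + \left(-720 + 1107\right) = 2168 + 387 = 2555$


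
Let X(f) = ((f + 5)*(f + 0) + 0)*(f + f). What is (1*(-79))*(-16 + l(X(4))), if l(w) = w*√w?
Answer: 1264 - 273024*√2 ≈ -3.8485e+5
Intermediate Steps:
X(f) = 2*f²*(5 + f) (X(f) = ((5 + f)*f + 0)*(2*f) = (f*(5 + f) + 0)*(2*f) = (f*(5 + f))*(2*f) = 2*f²*(5 + f))
l(w) = w^(3/2)
(1*(-79))*(-16 + l(X(4))) = (1*(-79))*(-16 + (2*4²*(5 + 4))^(3/2)) = -79*(-16 + (2*16*9)^(3/2)) = -79*(-16 + 288^(3/2)) = -79*(-16 + 3456*√2) = 1264 - 273024*√2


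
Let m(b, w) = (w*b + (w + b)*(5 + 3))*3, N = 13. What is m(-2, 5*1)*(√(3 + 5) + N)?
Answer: 546 + 84*√2 ≈ 664.79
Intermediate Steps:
m(b, w) = 24*b + 24*w + 3*b*w (m(b, w) = (b*w + (b + w)*8)*3 = (b*w + (8*b + 8*w))*3 = (8*b + 8*w + b*w)*3 = 24*b + 24*w + 3*b*w)
m(-2, 5*1)*(√(3 + 5) + N) = (24*(-2) + 24*(5*1) + 3*(-2)*(5*1))*(√(3 + 5) + 13) = (-48 + 24*5 + 3*(-2)*5)*(√8 + 13) = (-48 + 120 - 30)*(2*√2 + 13) = 42*(13 + 2*√2) = 546 + 84*√2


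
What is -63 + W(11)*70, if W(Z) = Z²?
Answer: 8407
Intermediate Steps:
-63 + W(11)*70 = -63 + 11²*70 = -63 + 121*70 = -63 + 8470 = 8407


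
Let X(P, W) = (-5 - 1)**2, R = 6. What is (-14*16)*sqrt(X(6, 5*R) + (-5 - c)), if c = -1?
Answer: -896*sqrt(2) ≈ -1267.1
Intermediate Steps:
X(P, W) = 36 (X(P, W) = (-6)**2 = 36)
(-14*16)*sqrt(X(6, 5*R) + (-5 - c)) = (-14*16)*sqrt(36 + (-5 - 1*(-1))) = -224*sqrt(36 + (-5 + 1)) = -224*sqrt(36 - 4) = -896*sqrt(2)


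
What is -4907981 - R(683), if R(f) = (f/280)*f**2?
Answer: -1692846667/280 ≈ -6.0459e+6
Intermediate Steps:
R(f) = f**3/280 (R(f) = (f*(1/280))*f**2 = (f/280)*f**2 = f**3/280)
-4907981 - R(683) = -4907981 - 683**3/280 = -4907981 - 318611987/280 = -1692846667/280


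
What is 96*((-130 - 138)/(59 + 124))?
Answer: -8576/61 ≈ -140.59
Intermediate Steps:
96*((-130 - 138)/(59 + 124)) = 96*(-268/183) = -8576/61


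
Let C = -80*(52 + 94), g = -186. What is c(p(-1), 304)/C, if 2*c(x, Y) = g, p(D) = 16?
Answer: 93/11680 ≈ 0.0079623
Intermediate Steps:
c(x, Y) = -93 (c(x, Y) = (½)*(-186) = -93)
C = -11680 (C = -80*146 = -11680)
c(p(-1), 304)/C = -93/(-11680) = -93*(-1/11680) = 93/11680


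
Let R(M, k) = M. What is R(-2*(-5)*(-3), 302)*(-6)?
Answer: 180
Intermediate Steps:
R(-2*(-5)*(-3), 302)*(-6) = (-2*(-5)*(-3))*(-6) = (10*(-3))*(-6) = -30*(-6) = 180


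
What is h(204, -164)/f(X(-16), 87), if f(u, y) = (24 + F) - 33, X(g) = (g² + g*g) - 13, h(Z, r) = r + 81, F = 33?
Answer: -83/24 ≈ -3.4583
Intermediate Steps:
h(Z, r) = 81 + r
X(g) = -13 + 2*g² (X(g) = (g² + g²) - 13 = 2*g² - 13 = -13 + 2*g²)
f(u, y) = 24 (f(u, y) = (24 + 33) - 33 = 57 - 33 = 24)
h(204, -164)/f(X(-16), 87) = (81 - 164)/24 = -83*1/24 = -83/24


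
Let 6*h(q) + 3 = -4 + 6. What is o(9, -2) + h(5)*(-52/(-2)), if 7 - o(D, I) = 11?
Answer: -25/3 ≈ -8.3333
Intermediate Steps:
o(D, I) = -4 (o(D, I) = 7 - 1*11 = 7 - 11 = -4)
h(q) = -⅙ (h(q) = -½ + (-4 + 6)/6 = -½ + (⅙)*2 = -½ + ⅓ = -⅙)
o(9, -2) + h(5)*(-52/(-2)) = -4 - (-26)/(3*(-2)) = -4 - (-26)*(-1)/(3*2) = -4 - ⅙*26 = -4 - 13/3 = -25/3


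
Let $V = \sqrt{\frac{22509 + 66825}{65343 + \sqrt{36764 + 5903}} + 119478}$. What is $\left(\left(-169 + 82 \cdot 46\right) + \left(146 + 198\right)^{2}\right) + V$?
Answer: $121939 + \frac{\sqrt{7807140288 + 119478 \sqrt{42667}}}{\sqrt{65343 + \sqrt{42667}}} \approx 1.2228 \cdot 10^{5}$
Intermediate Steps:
$V = \sqrt{119478 + \frac{89334}{65343 + \sqrt{42667}}}$ ($V = \sqrt{\frac{89334}{65343 + \sqrt{42667}} + 119478} = \sqrt{119478 + \frac{89334}{65343 + \sqrt{42667}}} \approx 345.66$)
$\left(\left(-169 + 82 \cdot 46\right) + \left(146 + 198\right)^{2}\right) + V = \left(\left(-169 + 82 \cdot 46\right) + \left(146 + 198\right)^{2}\right) + \frac{\sqrt{7807140288 + 119478 \sqrt{42667}}}{\sqrt{65343 + \sqrt{42667}}} = \left(\left(-169 + 3772\right) + 344^{2}\right) + \frac{\sqrt{7807140288 + 119478 \sqrt{42667}}}{\sqrt{65343 + \sqrt{42667}}} = \left(3603 + 118336\right) + \frac{\sqrt{7807140288 + 119478 \sqrt{42667}}}{\sqrt{65343 + \sqrt{42667}}} = 121939 + \frac{\sqrt{7807140288 + 119478 \sqrt{42667}}}{\sqrt{65343 + \sqrt{42667}}}$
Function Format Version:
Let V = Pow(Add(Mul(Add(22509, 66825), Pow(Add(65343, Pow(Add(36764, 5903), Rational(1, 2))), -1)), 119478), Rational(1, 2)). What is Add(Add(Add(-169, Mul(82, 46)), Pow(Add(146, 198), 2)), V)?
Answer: Add(121939, Mul(Pow(Add(65343, Pow(42667, Rational(1, 2))), Rational(-1, 2)), Pow(Add(7807140288, Mul(119478, Pow(42667, Rational(1, 2)))), Rational(1, 2)))) ≈ 1.2228e+5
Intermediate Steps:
V = Pow(Add(119478, Mul(89334, Pow(Add(65343, Pow(42667, Rational(1, 2))), -1))), Rational(1, 2)) (V = Pow(Add(Mul(89334, Pow(Add(65343, Pow(42667, Rational(1, 2))), -1)), 119478), Rational(1, 2)) = Pow(Add(119478, Mul(89334, Pow(Add(65343, Pow(42667, Rational(1, 2))), -1))), Rational(1, 2)) ≈ 345.66)
Add(Add(Add(-169, Mul(82, 46)), Pow(Add(146, 198), 2)), V) = Add(Add(Add(-169, Mul(82, 46)), Pow(Add(146, 198), 2)), Mul(Pow(Add(65343, Pow(42667, Rational(1, 2))), Rational(-1, 2)), Pow(Add(7807140288, Mul(119478, Pow(42667, Rational(1, 2)))), Rational(1, 2)))) = Add(Add(Add(-169, 3772), Pow(344, 2)), Mul(Pow(Add(65343, Pow(42667, Rational(1, 2))), Rational(-1, 2)), Pow(Add(7807140288, Mul(119478, Pow(42667, Rational(1, 2)))), Rational(1, 2)))) = Add(Add(3603, 118336), Mul(Pow(Add(65343, Pow(42667, Rational(1, 2))), Rational(-1, 2)), Pow(Add(7807140288, Mul(119478, Pow(42667, Rational(1, 2)))), Rational(1, 2)))) = Add(121939, Mul(Pow(Add(65343, Pow(42667, Rational(1, 2))), Rational(-1, 2)), Pow(Add(7807140288, Mul(119478, Pow(42667, Rational(1, 2)))), Rational(1, 2))))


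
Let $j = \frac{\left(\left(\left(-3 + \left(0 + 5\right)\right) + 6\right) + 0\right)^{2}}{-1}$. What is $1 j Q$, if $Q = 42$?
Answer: $-2688$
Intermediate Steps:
$j = -64$ ($j = \left(\left(\left(-3 + 5\right) + 6\right) + 0\right)^{2} \left(-1\right) = \left(\left(2 + 6\right) + 0\right)^{2} \left(-1\right) = \left(8 + 0\right)^{2} \left(-1\right) = 8^{2} \left(-1\right) = 64 \left(-1\right) = -64$)
$1 j Q = 1 \left(-64\right) 42 = \left(-64\right) 42 = -2688$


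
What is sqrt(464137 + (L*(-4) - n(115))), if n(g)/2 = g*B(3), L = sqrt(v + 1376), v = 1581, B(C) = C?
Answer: sqrt(463447 - 4*sqrt(2957)) ≈ 680.61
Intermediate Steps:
L = sqrt(2957) (L = sqrt(1581 + 1376) = sqrt(2957) ≈ 54.378)
n(g) = 6*g (n(g) = 2*(g*3) = 2*(3*g) = 6*g)
sqrt(464137 + (L*(-4) - n(115))) = sqrt(464137 + (sqrt(2957)*(-4) - 6*115)) = sqrt(464137 + (-4*sqrt(2957) - 1*690)) = sqrt(464137 + (-4*sqrt(2957) - 690)) = sqrt(464137 + (-690 - 4*sqrt(2957))) = sqrt(463447 - 4*sqrt(2957))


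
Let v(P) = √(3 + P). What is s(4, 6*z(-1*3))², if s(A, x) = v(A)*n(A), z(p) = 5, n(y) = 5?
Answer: 175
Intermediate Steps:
s(A, x) = 5*√(3 + A) (s(A, x) = √(3 + A)*5 = 5*√(3 + A))
s(4, 6*z(-1*3))² = (5*√(3 + 4))² = (5*√7)² = 175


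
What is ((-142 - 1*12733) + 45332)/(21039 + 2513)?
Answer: 32457/23552 ≈ 1.3781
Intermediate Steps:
((-142 - 1*12733) + 45332)/(21039 + 2513) = ((-142 - 12733) + 45332)/23552 = (-12875 + 45332)*(1/23552) = 32457*(1/23552) = 32457/23552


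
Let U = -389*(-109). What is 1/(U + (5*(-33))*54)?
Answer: 1/33491 ≈ 2.9859e-5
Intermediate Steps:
U = 42401
1/(U + (5*(-33))*54) = 1/(42401 + (5*(-33))*54) = 1/(42401 - 165*54) = 1/(42401 - 8910) = 1/33491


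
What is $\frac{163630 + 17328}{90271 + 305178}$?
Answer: $\frac{180958}{395449} \approx 0.4576$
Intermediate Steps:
$\frac{163630 + 17328}{90271 + 305178} = \frac{180958}{395449}$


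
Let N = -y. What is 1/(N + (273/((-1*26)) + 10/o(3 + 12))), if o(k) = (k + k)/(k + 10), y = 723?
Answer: -6/4351 ≈ -0.0013790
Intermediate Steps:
o(k) = 2*k/(10 + k) (o(k) = (2*k)/(10 + k) = 2*k/(10 + k))
N = -723 (N = -1*723 = -723)
1/(N + (273/((-1*26)) + 10/o(3 + 12))) = 1/(-723 + (273/((-1*26)) + 10/((2*(3 + 12)/(10 + (3 + 12)))))) = 1/(-723 + (273/(-26) + 10/((2*15/(10 + 15))))) = 1/(-723 + (273*(-1/26) + 10/((2*15/25)))) = 1/(-723 + (-21/2 + 10/((2*15*(1/25))))) = 1/(-723 + (-21/2 + 10/(6/5))) = 1/(-723 + (-21/2 + 10*(⅚))) = 1/(-723 + (-21/2 + 25/3)) = 1/(-723 - 13/6) = 1/(-4351/6) = -6/4351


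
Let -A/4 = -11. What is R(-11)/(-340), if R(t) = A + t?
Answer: -33/340 ≈ -0.097059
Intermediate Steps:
A = 44 (A = -4*(-11) = 44)
R(t) = 44 + t
R(-11)/(-340) = (44 - 11)/(-340) = 33*(-1/340) = -33/340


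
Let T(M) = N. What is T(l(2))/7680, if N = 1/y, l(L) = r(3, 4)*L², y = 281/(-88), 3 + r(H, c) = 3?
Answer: -11/269760 ≈ -4.0777e-5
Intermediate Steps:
r(H, c) = 0 (r(H, c) = -3 + 3 = 0)
y = -281/88 (y = 281*(-1/88) = -281/88 ≈ -3.1932)
l(L) = 0 (l(L) = 0*L² = 0)
N = -88/281 (N = 1/(-281/88) = -88/281 ≈ -0.31317)
T(M) = -88/281
T(l(2))/7680 = -88/281/7680 = -88/281*1/7680 = -11/269760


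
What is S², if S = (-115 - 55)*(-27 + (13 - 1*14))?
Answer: 22657600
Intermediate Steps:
S = 4760 (S = -170*(-27 + (13 - 14)) = -170*(-27 - 1) = -170*(-28) = 4760)
S² = 4760² = 22657600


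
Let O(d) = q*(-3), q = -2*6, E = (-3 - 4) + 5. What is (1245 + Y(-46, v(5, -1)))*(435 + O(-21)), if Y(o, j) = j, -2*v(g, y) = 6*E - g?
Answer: 1180797/2 ≈ 5.9040e+5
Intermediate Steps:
E = -2 (E = -7 + 5 = -2)
v(g, y) = 6 + g/2 (v(g, y) = -(6*(-2) - g)/2 = -(-12 - g)/2 = 6 + g/2)
q = -12
O(d) = 36 (O(d) = -12*(-3) = 36)
(1245 + Y(-46, v(5, -1)))*(435 + O(-21)) = (1245 + (6 + (½)*5))*(435 + 36) = (1245 + (6 + 5/2))*471 = (1245 + 17/2)*471 = (2507/2)*471 = 1180797/2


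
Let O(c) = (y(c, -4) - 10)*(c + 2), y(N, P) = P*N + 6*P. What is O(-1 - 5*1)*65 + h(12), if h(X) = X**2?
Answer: 2744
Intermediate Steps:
y(N, P) = 6*P + N*P (y(N, P) = N*P + 6*P = 6*P + N*P)
O(c) = (-34 - 4*c)*(2 + c) (O(c) = (-4*(6 + c) - 10)*(c + 2) = ((-24 - 4*c) - 10)*(2 + c) = (-34 - 4*c)*(2 + c))
O(-1 - 5*1)*65 + h(12) = (-68 - 42*(-1 - 5*1) - 4*(-1 - 5*1)**2)*65 + 12**2 = (-68 - 42*(-1 - 5) - 4*(-1 - 5)**2)*65 + 144 = (-68 - 42*(-6) - 4*(-6)**2)*65 + 144 = (-68 + 252 - 4*36)*65 + 144 = (-68 + 252 - 144)*65 + 144 = 40*65 + 144 = 2600 + 144 = 2744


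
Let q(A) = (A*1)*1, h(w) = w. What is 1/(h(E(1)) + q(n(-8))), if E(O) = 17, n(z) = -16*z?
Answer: 1/145 ≈ 0.0068966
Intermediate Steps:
q(A) = A (q(A) = A*1 = A)
1/(h(E(1)) + q(n(-8))) = 1/(17 - 16*(-8)) = 1/(17 + 128) = 1/145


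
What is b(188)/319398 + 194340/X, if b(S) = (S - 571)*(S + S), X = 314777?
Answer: 8370700552/50269572123 ≈ 0.16652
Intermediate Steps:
b(S) = 2*S*(-571 + S) (b(S) = (-571 + S)*(2*S) = 2*S*(-571 + S))
b(188)/319398 + 194340/X = (2*188*(-571 + 188))/319398 + 194340/314777 = (2*188*(-383))*(1/319398) + 194340*(1/314777) = -144008*1/319398 + 194340/314777 = -72004/159699 + 194340/314777 = 8370700552/50269572123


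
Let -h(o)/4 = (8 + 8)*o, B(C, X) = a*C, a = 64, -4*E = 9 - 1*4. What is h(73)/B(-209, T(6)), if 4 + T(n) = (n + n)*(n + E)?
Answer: 73/209 ≈ 0.34928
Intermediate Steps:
E = -5/4 (E = -(9 - 1*4)/4 = -(9 - 4)/4 = -1/4*5 = -5/4 ≈ -1.2500)
T(n) = -4 + 2*n*(-5/4 + n) (T(n) = -4 + (n + n)*(n - 5/4) = -4 + (2*n)*(-5/4 + n) = -4 + 2*n*(-5/4 + n))
B(C, X) = 64*C
h(o) = -64*o (h(o) = -4*(8 + 8)*o = -64*o)
h(73)/B(-209, T(6)) = (-64*73)/((64*(-209))) = -4672/(-13376) = -4672*(-1/13376) = 73/209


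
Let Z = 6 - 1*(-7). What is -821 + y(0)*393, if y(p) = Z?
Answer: 4288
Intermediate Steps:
Z = 13 (Z = 6 + 7 = 13)
y(p) = 13
-821 + y(0)*393 = -821 + 13*393 = -821 + 5109 = 4288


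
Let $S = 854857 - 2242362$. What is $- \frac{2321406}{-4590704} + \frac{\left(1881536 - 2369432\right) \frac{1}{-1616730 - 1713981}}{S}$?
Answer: $\frac{61655705535419279}{121927466852996280} \approx 0.50568$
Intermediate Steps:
$S = -1387505$
$- \frac{2321406}{-4590704} + \frac{\left(1881536 - 2369432\right) \frac{1}{-1616730 - 1713981}}{S} = - \frac{2321406}{-4590704} + \frac{\left(1881536 - 2369432\right) \frac{1}{-1616730 - 1713981}}{-1387505} = \left(-2321406\right) \left(- \frac{1}{4590704}\right) + - \frac{487896}{-3330711} \left(- \frac{1}{1387505}\right) = \frac{1160703}{2295352} + \left(-487896\right) \left(- \frac{1}{3330711}\right) \left(- \frac{1}{1387505}\right) = \frac{1160703}{2295352} + \frac{162632}{1110237} \left(- \frac{1}{1387505}\right) = \frac{1160703}{2295352} - \frac{5608}{53119289265} = \frac{61655705535419279}{121927466852996280}$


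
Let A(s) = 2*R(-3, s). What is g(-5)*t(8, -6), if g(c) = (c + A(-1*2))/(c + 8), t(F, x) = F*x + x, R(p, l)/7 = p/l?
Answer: -288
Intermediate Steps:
R(p, l) = 7*p/l (R(p, l) = 7*(p/l) = 7*p/l)
t(F, x) = x + F*x
A(s) = -42/s (A(s) = 2*(7*(-3)/s) = 2*(-21/s) = -42/s)
g(c) = (21 + c)/(8 + c) (g(c) = (c - 42/((-1*2)))/(c + 8) = (c - 42/(-2))/(8 + c) = (c - 42*(-½))/(8 + c) = (c + 21)/(8 + c) = (21 + c)/(8 + c))
g(-5)*t(8, -6) = ((21 - 5)/(8 - 5))*(-6*(1 + 8)) = (16/3)*(-6*9) = ((⅓)*16)*(-54) = (16/3)*(-54) = -288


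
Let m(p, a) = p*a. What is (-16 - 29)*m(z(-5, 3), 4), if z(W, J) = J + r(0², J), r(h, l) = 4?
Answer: -1260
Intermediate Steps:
z(W, J) = 4 + J (z(W, J) = J + 4 = 4 + J)
m(p, a) = a*p
(-16 - 29)*m(z(-5, 3), 4) = (-16 - 29)*(4*(4 + 3)) = -180*7 = -45*28 = -1260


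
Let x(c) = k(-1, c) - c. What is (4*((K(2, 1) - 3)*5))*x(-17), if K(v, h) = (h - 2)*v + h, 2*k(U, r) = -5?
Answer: -1160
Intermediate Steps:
k(U, r) = -5/2 (k(U, r) = (½)*(-5) = -5/2)
K(v, h) = h + v*(-2 + h) (K(v, h) = (-2 + h)*v + h = v*(-2 + h) + h = h + v*(-2 + h))
x(c) = -5/2 - c
(4*((K(2, 1) - 3)*5))*x(-17) = (4*(((1 - 2*2 + 1*2) - 3)*5))*(-5/2 - 1*(-17)) = (4*(((1 - 4 + 2) - 3)*5))*(-5/2 + 17) = (4*((-1 - 3)*5))*(29/2) = (4*(-4*5))*(29/2) = (4*(-20))*(29/2) = -80*29/2 = -1160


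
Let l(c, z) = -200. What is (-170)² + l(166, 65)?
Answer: 28700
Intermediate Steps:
(-170)² + l(166, 65) = (-170)² - 200 = 28900 - 200 = 28700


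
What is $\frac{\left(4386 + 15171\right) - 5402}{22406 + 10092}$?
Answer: $\frac{14155}{32498} \approx 0.43557$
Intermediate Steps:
$\frac{\left(4386 + 15171\right) - 5402}{22406 + 10092} = \frac{19557 - 5402}{32498} = 14155 \cdot \frac{1}{32498} = \frac{14155}{32498}$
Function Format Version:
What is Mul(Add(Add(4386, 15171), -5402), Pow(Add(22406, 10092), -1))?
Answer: Rational(14155, 32498) ≈ 0.43557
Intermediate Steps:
Mul(Add(Add(4386, 15171), -5402), Pow(Add(22406, 10092), -1)) = Mul(Add(19557, -5402), Pow(32498, -1)) = Mul(14155, Rational(1, 32498)) = Rational(14155, 32498)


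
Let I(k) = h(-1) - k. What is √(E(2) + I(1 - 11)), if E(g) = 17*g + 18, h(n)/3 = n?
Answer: √59 ≈ 7.6811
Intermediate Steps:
h(n) = 3*n
E(g) = 18 + 17*g
I(k) = -3 - k (I(k) = 3*(-1) - k = -3 - k)
√(E(2) + I(1 - 11)) = √((18 + 17*2) + (-3 - (1 - 11))) = √((18 + 34) + (-3 - 1*(-10))) = √(52 + (-3 + 10)) = √(52 + 7) = √59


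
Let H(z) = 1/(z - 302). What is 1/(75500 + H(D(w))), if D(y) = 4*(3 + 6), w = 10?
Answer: 266/20082999 ≈ 1.3245e-5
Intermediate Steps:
D(y) = 36 (D(y) = 4*9 = 36)
H(z) = 1/(-302 + z)
1/(75500 + H(D(w))) = 1/(75500 + 1/(-302 + 36)) = 1/(75500 + 1/(-266)) = 1/(75500 - 1/266) = 1/(20082999/266) = 266/20082999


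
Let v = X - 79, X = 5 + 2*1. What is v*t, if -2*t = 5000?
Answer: 180000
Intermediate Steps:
t = -2500 (t = -½*5000 = -2500)
X = 7 (X = 5 + 2 = 7)
v = -72 (v = 7 - 79 = -72)
v*t = -72*(-2500) = 180000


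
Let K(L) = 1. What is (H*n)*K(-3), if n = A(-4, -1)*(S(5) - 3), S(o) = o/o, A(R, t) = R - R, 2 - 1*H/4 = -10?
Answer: 0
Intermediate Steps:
H = 48 (H = 8 - 4*(-10) = 8 + 40 = 48)
A(R, t) = 0
S(o) = 1
n = 0 (n = 0*(1 - 3) = 0*(-2) = 0)
(H*n)*K(-3) = (48*0)*1 = 0*1 = 0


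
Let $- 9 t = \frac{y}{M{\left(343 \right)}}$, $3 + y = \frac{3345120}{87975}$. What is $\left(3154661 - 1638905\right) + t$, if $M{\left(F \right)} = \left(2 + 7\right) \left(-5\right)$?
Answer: $\frac{52179903277}{34425} \approx 1.5158 \cdot 10^{6}$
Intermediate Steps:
$M{\left(F \right)} = -45$ ($M{\left(F \right)} = 9 \left(-5\right) = -45$)
$y = \frac{2977}{85}$ ($y = -3 + \frac{3345120}{87975} = -3 + 3345120 \cdot \frac{1}{87975} = -3 + \frac{3232}{85} = \frac{2977}{85} \approx 35.024$)
$t = \frac{2977}{34425}$ ($t = - \frac{\frac{2977}{85} \frac{1}{-45}}{9} = - \frac{\frac{2977}{85} \left(- \frac{1}{45}\right)}{9} = \left(- \frac{1}{9}\right) \left(- \frac{2977}{3825}\right) = \frac{2977}{34425} \approx 0.086478$)
$\left(3154661 - 1638905\right) + t = \left(3154661 - 1638905\right) + \frac{2977}{34425} = 1515756 + \frac{2977}{34425} = \frac{52179903277}{34425}$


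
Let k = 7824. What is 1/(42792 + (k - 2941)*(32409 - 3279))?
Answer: 1/142284582 ≈ 7.0282e-9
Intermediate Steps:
1/(42792 + (k - 2941)*(32409 - 3279)) = 1/(42792 + (7824 - 2941)*(32409 - 3279)) = 1/(42792 + 4883*29130) = 1/(42792 + 142241790) = 1/142284582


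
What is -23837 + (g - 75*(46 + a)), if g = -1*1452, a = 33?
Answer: -31214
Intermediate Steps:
g = -1452
-23837 + (g - 75*(46 + a)) = -23837 + (-1452 - 75*(46 + 33)) = -23837 + (-1452 - 75*79) = -23837 + (-1452 - 5925) = -23837 - 7377 = -31214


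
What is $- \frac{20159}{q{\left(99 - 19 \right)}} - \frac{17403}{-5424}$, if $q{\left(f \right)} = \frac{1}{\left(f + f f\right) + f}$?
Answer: $- \frac{239095410519}{1808} \approx -1.3224 \cdot 10^{8}$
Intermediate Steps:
$q{\left(f \right)} = \frac{1}{f^{2} + 2 f}$ ($q{\left(f \right)} = \frac{1}{\left(f + f^{2}\right) + f} = \frac{1}{f^{2} + 2 f}$)
$- \frac{20159}{q{\left(99 - 19 \right)}} - \frac{17403}{-5424} = - \frac{20159}{\frac{1}{99 - 19} \frac{1}{2 + \left(99 - 19\right)}} - \frac{17403}{-5424} = - \frac{20159}{\frac{1}{99 - 19} \frac{1}{2 + \left(99 - 19\right)}} - - \frac{5801}{1808} = - \frac{20159}{\frac{1}{80} \frac{1}{2 + 80}} + \frac{5801}{1808} = - \frac{20159}{\frac{1}{80} \cdot \frac{1}{82}} + \frac{5801}{1808} = - 20159 \frac{1}{\frac{1}{6560}} + \frac{5801}{1808} = \left(-20159\right) 6560 + \frac{5801}{1808} = -132243040 + \frac{5801}{1808} = - \frac{239095410519}{1808}$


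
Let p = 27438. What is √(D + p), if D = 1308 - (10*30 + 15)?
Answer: 27*√39 ≈ 168.61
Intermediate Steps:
D = 993 (D = 1308 - (300 + 15) = 1308 - 1*315 = 1308 - 315 = 993)
√(D + p) = √(993 + 27438) = √28431 = 27*√39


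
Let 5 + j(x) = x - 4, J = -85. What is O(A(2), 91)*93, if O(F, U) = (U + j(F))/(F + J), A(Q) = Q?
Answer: -7812/83 ≈ -94.120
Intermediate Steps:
j(x) = -9 + x (j(x) = -5 + (x - 4) = -5 + (-4 + x) = -9 + x)
O(F, U) = (-9 + F + U)/(-85 + F) (O(F, U) = (U + (-9 + F))/(F - 85) = (-9 + F + U)/(-85 + F))
O(A(2), 91)*93 = ((-9 + 2 + 91)/(-85 + 2))*93 = (84/(-83))*93 = -1/83*84*93 = -84/83*93 = -7812/83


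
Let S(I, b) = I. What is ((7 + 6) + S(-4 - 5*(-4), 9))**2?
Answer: 841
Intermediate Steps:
((7 + 6) + S(-4 - 5*(-4), 9))**2 = ((7 + 6) + (-4 - 5*(-4)))**2 = (13 + (-4 + 20))**2 = (13 + 16)**2 = 29**2 = 841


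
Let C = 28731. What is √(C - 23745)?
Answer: 3*√554 ≈ 70.612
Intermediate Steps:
√(C - 23745) = √(28731 - 23745) = √4986 = 3*√554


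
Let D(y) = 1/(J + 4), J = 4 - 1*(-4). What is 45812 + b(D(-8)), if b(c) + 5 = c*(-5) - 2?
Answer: 549655/12 ≈ 45805.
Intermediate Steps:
J = 8 (J = 4 + 4 = 8)
D(y) = 1/12 (D(y) = 1/(8 + 4) = 1/12)
b(c) = -7 - 5*c (b(c) = -5 + (c*(-5) - 2) = -5 + (-5*c - 2) = -5 + (-2 - 5*c) = -7 - 5*c)
45812 + b(D(-8)) = 45812 + (-7 - 5*1/12) = 45812 + (-7 - 5/12) = 45812 - 89/12 = 549655/12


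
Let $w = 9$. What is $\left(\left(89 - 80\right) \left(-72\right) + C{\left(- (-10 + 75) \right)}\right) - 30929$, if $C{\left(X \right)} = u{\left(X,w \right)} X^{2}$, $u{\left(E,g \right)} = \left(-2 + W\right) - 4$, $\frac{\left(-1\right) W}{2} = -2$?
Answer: $-40027$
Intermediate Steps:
$W = 4$ ($W = \left(-2\right) \left(-2\right) = 4$)
$u{\left(E,g \right)} = -2$ ($u{\left(E,g \right)} = \left(-2 + 4\right) - 4 = 2 - 4 = -2$)
$C{\left(X \right)} = - 2 X^{2}$
$\left(\left(89 - 80\right) \left(-72\right) + C{\left(- (-10 + 75) \right)}\right) - 30929 = \left(\left(89 - 80\right) \left(-72\right) - 2 \left(- (-10 + 75)\right)^{2}\right) - 30929 = \left(9 \left(-72\right) - 2 \left(\left(-1\right) 65\right)^{2}\right) - 30929 = \left(-648 - 2 \left(-65\right)^{2}\right) - 30929 = \left(-648 - 8450\right) - 30929 = -9098 - 30929 = -40027$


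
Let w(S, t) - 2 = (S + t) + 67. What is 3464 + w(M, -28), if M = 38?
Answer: 3543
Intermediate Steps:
w(S, t) = 69 + S + t (w(S, t) = 2 + ((S + t) + 67) = 2 + (67 + S + t) = 69 + S + t)
3464 + w(M, -28) = 3464 + (69 + 38 - 28) = 3464 + 79 = 3543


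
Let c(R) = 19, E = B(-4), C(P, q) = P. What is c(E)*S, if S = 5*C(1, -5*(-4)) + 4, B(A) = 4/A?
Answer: 171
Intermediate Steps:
E = -1 (E = 4/(-4) = 4*(-¼) = -1)
S = 9 (S = 5*1 + 4 = 5 + 4 = 9)
c(E)*S = 19*9 = 171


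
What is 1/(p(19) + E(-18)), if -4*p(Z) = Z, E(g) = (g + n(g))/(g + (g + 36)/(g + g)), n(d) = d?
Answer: -148/415 ≈ -0.35663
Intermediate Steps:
E(g) = 2*g/(g + (36 + g)/(2*g)) (E(g) = (g + g)/(g + (g + 36)/(g + g)) = (2*g)/(g + (36 + g)/((2*g))) = (2*g)/(g + (36 + g)*(1/(2*g))) = (2*g)/(g + (36 + g)/(2*g)) = 2*g/(g + (36 + g)/(2*g)))
p(Z) = -Z/4
1/(p(19) + E(-18)) = 1/(-1/4*19 + 4*(-18)**2/(36 - 18 + 2*(-18)**2)) = 1/(-19/4 + 4*324/(36 - 18 + 2*324)) = 1/(-19/4 + 4*324/(36 - 18 + 648)) = 1/(-19/4 + 4*324/666) = 1/(-19/4 + 4*324*(1/666)) = 1/(-19/4 + 72/37) = 1/(-415/148) = -148/415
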